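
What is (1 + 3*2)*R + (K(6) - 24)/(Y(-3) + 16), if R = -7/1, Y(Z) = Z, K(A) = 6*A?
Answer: -625/13 ≈ -48.077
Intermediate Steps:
R = -7 (R = -7*1 = -7)
(1 + 3*2)*R + (K(6) - 24)/(Y(-3) + 16) = (1 + 3*2)*(-7) + (6*6 - 24)/(-3 + 16) = (1 + 6)*(-7) + (36 - 24)/13 = 7*(-7) + 12*(1/13) = -49 + 12/13 = -625/13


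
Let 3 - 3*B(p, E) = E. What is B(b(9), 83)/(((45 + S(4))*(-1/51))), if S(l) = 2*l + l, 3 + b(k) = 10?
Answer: 1360/57 ≈ 23.860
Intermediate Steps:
b(k) = 7 (b(k) = -3 + 10 = 7)
B(p, E) = 1 - E/3
S(l) = 3*l
B(b(9), 83)/(((45 + S(4))*(-1/51))) = (1 - ⅓*83)/(((45 + 3*4)*(-1/51))) = (1 - 83/3)/(((45 + 12)*(-1*1/51))) = -80/(3*(57*(-1/51))) = -80/(3*(-19/17)) = -80/3*(-17/19) = 1360/57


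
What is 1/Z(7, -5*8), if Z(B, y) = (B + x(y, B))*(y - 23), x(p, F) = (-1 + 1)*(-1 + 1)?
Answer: -1/441 ≈ -0.0022676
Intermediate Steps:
x(p, F) = 0 (x(p, F) = 0*0 = 0)
Z(B, y) = B*(-23 + y) (Z(B, y) = (B + 0)*(y - 23) = B*(-23 + y))
1/Z(7, -5*8) = 1/(7*(-23 - 5*8)) = 1/(7*(-23 - 40)) = 1/(7*(-63)) = 1/(-441) = -1/441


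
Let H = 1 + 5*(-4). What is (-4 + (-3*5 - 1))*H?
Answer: 380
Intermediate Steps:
H = -19 (H = 1 - 20 = -19)
(-4 + (-3*5 - 1))*H = (-4 + (-3*5 - 1))*(-19) = (-4 + (-15 - 1))*(-19) = (-4 - 16)*(-19) = -20*(-19) = 380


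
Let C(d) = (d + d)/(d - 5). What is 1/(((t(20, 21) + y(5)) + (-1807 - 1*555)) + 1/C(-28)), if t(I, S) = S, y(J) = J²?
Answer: -56/129663 ≈ -0.00043189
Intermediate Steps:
C(d) = 2*d/(-5 + d) (C(d) = (2*d)/(-5 + d) = 2*d/(-5 + d))
1/(((t(20, 21) + y(5)) + (-1807 - 1*555)) + 1/C(-28)) = 1/(((21 + 5²) + (-1807 - 1*555)) + 1/(2*(-28)/(-5 - 28))) = 1/(((21 + 25) + (-1807 - 555)) + 1/(2*(-28)/(-33))) = 1/((46 - 2362) + 1/(2*(-28)*(-1/33))) = 1/(-2316 + 1/(56/33)) = 1/(-2316 + 33/56) = 1/(-129663/56) = -56/129663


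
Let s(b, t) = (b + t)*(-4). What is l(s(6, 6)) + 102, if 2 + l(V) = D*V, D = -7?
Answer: 436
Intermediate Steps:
s(b, t) = -4*b - 4*t
l(V) = -2 - 7*V
l(s(6, 6)) + 102 = (-2 - 7*(-4*6 - 4*6)) + 102 = (-2 - 7*(-24 - 24)) + 102 = (-2 - 7*(-48)) + 102 = (-2 + 336) + 102 = 334 + 102 = 436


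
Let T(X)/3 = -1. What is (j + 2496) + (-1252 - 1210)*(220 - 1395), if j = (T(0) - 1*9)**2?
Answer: 2895490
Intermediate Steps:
T(X) = -3 (T(X) = 3*(-1) = -3)
j = 144 (j = (-3 - 1*9)**2 = (-3 - 9)**2 = (-12)**2 = 144)
(j + 2496) + (-1252 - 1210)*(220 - 1395) = (144 + 2496) + (-1252 - 1210)*(220 - 1395) = 2640 - 2462*(-1175) = 2640 + 2892850 = 2895490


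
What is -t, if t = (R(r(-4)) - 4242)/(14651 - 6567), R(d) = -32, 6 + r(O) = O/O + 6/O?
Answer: 2137/4042 ≈ 0.52870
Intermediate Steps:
r(O) = -5 + 6/O (r(O) = -6 + (O/O + 6/O) = -6 + (1 + 6/O) = -5 + 6/O)
t = -2137/4042 (t = (-32 - 4242)/(14651 - 6567) = -4274/8084 = -4274*1/8084 = -2137/4042 ≈ -0.52870)
-t = -1*(-2137/4042) = 2137/4042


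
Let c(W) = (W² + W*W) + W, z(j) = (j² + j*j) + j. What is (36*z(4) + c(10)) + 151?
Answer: 1657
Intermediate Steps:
z(j) = j + 2*j² (z(j) = (j² + j²) + j = 2*j² + j = j + 2*j²)
c(W) = W + 2*W² (c(W) = (W² + W²) + W = 2*W² + W = W + 2*W²)
(36*z(4) + c(10)) + 151 = (36*(4*(1 + 2*4)) + 10*(1 + 2*10)) + 151 = (36*(4*(1 + 8)) + 10*(1 + 20)) + 151 = (36*(4*9) + 10*21) + 151 = (36*36 + 210) + 151 = (1296 + 210) + 151 = 1506 + 151 = 1657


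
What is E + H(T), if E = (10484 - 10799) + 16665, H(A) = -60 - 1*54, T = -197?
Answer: 16236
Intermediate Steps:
H(A) = -114 (H(A) = -60 - 54 = -114)
E = 16350 (E = -315 + 16665 = 16350)
E + H(T) = 16350 - 114 = 16236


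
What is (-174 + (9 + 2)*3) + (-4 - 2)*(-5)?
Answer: -111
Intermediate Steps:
(-174 + (9 + 2)*3) + (-4 - 2)*(-5) = (-174 + 11*3) - 6*(-5) = (-174 + 33) + 30 = -141 + 30 = -111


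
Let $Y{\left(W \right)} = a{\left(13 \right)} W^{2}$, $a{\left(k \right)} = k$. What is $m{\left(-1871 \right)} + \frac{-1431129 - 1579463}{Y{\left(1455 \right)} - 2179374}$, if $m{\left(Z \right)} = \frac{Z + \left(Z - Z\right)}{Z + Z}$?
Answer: $\frac{19320767}{50683902} \approx 0.3812$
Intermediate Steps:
$Y{\left(W \right)} = 13 W^{2}$
$m{\left(Z \right)} = \frac{1}{2}$ ($m{\left(Z \right)} = \frac{Z + 0}{2 Z} = Z \frac{1}{2 Z} = \frac{1}{2}$)
$m{\left(-1871 \right)} + \frac{-1431129 - 1579463}{Y{\left(1455 \right)} - 2179374} = \frac{1}{2} + \frac{-1431129 - 1579463}{13 \cdot 1455^{2} - 2179374} = \frac{1}{2} - \frac{3010592}{13 \cdot 2117025 - 2179374} = \frac{1}{2} - \frac{3010592}{27521325 - 2179374} = \frac{1}{2} - \frac{3010592}{25341951} = \frac{19320767}{50683902}$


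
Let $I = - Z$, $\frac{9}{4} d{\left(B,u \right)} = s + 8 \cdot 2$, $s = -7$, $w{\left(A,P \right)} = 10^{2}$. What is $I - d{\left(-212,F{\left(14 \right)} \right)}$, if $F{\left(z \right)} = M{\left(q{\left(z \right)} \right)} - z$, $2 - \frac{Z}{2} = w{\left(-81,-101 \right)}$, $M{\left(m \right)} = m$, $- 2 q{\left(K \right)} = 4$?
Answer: $192$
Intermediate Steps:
$q{\left(K \right)} = -2$ ($q{\left(K \right)} = \left(- \frac{1}{2}\right) 4 = -2$)
$w{\left(A,P \right)} = 100$
$Z = -196$ ($Z = 4 - 200 = -196$)
$F{\left(z \right)} = -2 - z$
$d{\left(B,u \right)} = 4$ ($d{\left(B,u \right)} = \frac{4 \left(-7 + 8 \cdot 2\right)}{9} = \frac{4 \left(-7 + 16\right)}{9} = \frac{4}{9} \cdot 9 = 4$)
$I = 196$ ($I = \left(-1\right) \left(-196\right) = 196$)
$I - d{\left(-212,F{\left(14 \right)} \right)} = 196 - 4 = 192$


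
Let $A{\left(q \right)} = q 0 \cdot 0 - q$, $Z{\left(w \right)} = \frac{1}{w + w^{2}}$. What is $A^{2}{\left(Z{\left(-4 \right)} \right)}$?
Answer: $\frac{1}{144} \approx 0.0069444$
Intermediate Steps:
$A{\left(q \right)} = - q$ ($A{\left(q \right)} = 0 \cdot 0 - q = 0 - q = - q$)
$A^{2}{\left(Z{\left(-4 \right)} \right)} = \left(- \frac{1}{\left(-4\right) \left(1 - 4\right)}\right)^{2} = \left(- \frac{-1}{4 \left(-3\right)}\right)^{2} = \left(- \frac{\left(-1\right) \left(-1\right)}{4 \cdot 3}\right)^{2} = \left(\left(-1\right) \frac{1}{12}\right)^{2} = \left(- \frac{1}{12}\right)^{2} = \frac{1}{144}$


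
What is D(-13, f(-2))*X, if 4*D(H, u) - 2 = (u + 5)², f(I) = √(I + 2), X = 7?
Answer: 189/4 ≈ 47.250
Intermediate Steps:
f(I) = √(2 + I)
D(H, u) = ½ + (5 + u)²/4 (D(H, u) = ½ + (u + 5)²/4 = ½ + (5 + u)²/4)
D(-13, f(-2))*X = (½ + (5 + √(2 - 2))²/4)*7 = (½ + (5 + √0)²/4)*7 = (½ + (5 + 0)²/4)*7 = (½ + (¼)*5²)*7 = (½ + (¼)*25)*7 = (½ + 25/4)*7 = (27/4)*7 = 189/4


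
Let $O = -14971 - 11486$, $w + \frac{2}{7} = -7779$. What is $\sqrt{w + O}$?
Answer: $\frac{i \sqrt{1677578}}{7} \approx 185.03 i$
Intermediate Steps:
$w = - \frac{54455}{7}$ ($w = - \frac{2}{7} - 7779 = - \frac{54455}{7} \approx -7779.3$)
$O = -26457$ ($O = -14971 - 11486 = -26457$)
$\sqrt{w + O} = \sqrt{- \frac{54455}{7} - 26457} = \sqrt{- \frac{239654}{7}} = \frac{i \sqrt{1677578}}{7}$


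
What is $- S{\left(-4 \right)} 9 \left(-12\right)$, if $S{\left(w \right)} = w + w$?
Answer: $-864$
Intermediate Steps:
$S{\left(w \right)} = 2 w$
$- S{\left(-4 \right)} 9 \left(-12\right) = - 2 \left(-4\right) 9 \left(-12\right) = - \left(-8\right) 9 \left(-12\right) = - \left(-72\right) \left(-12\right) = \left(-1\right) 864 = -864$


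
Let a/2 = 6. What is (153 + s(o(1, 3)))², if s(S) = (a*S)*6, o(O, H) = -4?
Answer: 18225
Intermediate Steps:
a = 12 (a = 2*6 = 12)
s(S) = 72*S (s(S) = (12*S)*6 = 72*S)
(153 + s(o(1, 3)))² = (153 + 72*(-4))² = (153 - 288)² = (-135)² = 18225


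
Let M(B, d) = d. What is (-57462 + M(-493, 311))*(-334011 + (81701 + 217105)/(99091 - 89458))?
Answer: 61289287850569/3211 ≈ 1.9087e+10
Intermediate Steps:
(-57462 + M(-493, 311))*(-334011 + (81701 + 217105)/(99091 - 89458)) = (-57462 + 311)*(-334011 + (81701 + 217105)/(99091 - 89458)) = -57151*(-334011 + 298806/9633) = -57151*(-334011 + 298806*(1/9633)) = -57151*(-334011 + 99602/3211) = -57151*(-1072409719/3211) = 61289287850569/3211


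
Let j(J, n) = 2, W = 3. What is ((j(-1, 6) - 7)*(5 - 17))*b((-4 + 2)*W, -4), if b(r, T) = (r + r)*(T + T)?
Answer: 5760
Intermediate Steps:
b(r, T) = 4*T*r (b(r, T) = (2*r)*(2*T) = 4*T*r)
((j(-1, 6) - 7)*(5 - 17))*b((-4 + 2)*W, -4) = ((2 - 7)*(5 - 17))*(4*(-4)*((-4 + 2)*3)) = (-5*(-12))*(4*(-4)*(-2*3)) = 60*(4*(-4)*(-6)) = 60*96 = 5760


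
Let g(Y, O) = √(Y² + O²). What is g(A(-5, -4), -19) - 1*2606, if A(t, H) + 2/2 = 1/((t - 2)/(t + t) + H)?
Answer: -2606 + √394978/33 ≈ -2587.0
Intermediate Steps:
A(t, H) = -1 + 1/(H + (-2 + t)/(2*t)) (A(t, H) = -1 + 1/((t - 2)/(t + t) + H) = -1 + 1/((-2 + t)/((2*t)) + H) = -1 + 1/((-2 + t)*(1/(2*t)) + H) = -1 + 1/((-2 + t)/(2*t) + H) = -1 + 1/(H + (-2 + t)/(2*t)))
g(Y, O) = √(O² + Y²)
g(A(-5, -4), -19) - 1*2606 = √((-19)² + ((2 - 5 - 2*(-4)*(-5))/(-2 - 5 + 2*(-4)*(-5)))²) - 1*2606 = √(361 + ((2 - 5 - 40)/(-2 - 5 + 40))²) - 2606 = √(361 + (-43/33)²) - 2606 = √(361 + 1849/1089) - 2606 = √(394978/1089) - 2606 = √394978/33 - 2606 = -2606 + √394978/33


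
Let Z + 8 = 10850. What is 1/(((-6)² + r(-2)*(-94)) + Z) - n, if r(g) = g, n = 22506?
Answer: -249051395/11066 ≈ -22506.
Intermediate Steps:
Z = 10842 (Z = -8 + 10850 = 10842)
1/(((-6)² + r(-2)*(-94)) + Z) - n = 1/(((-6)² - 2*(-94)) + 10842) - 1*22506 = 1/((36 + 188) + 10842) - 22506 = 1/(224 + 10842) - 22506 = 1/11066 - 22506 = -249051395/11066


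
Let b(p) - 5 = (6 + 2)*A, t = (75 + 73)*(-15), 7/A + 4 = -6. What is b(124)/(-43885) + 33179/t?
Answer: -1456059083/97424700 ≈ -14.945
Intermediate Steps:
A = -7/10 (A = 7/(-4 - 6) = 7/(-10) = 7*(-⅒) = -7/10 ≈ -0.70000)
t = -2220 (t = 148*(-15) = -2220)
b(p) = -⅗ (b(p) = 5 + (6 + 2)*(-7/10) = 5 + 8*(-7/10) = 5 - 28/5 = -⅗)
b(124)/(-43885) + 33179/t = -⅗/(-43885) + 33179/(-2220) = -⅗*(-1/43885) + 33179*(-1/2220) = 3/219425 - 33179/2220 = -1456059083/97424700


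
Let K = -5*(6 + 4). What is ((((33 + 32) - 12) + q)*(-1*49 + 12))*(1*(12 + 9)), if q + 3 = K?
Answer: 0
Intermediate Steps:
K = -50 (K = -5*10 = -50)
q = -53 (q = -3 - 50 = -53)
((((33 + 32) - 12) + q)*(-1*49 + 12))*(1*(12 + 9)) = ((((33 + 32) - 12) - 53)*(-1*49 + 12))*(1*(12 + 9)) = (((65 - 12) - 53)*(-49 + 12))*(1*21) = ((53 - 53)*(-37))*21 = (0*(-37))*21 = 0*21 = 0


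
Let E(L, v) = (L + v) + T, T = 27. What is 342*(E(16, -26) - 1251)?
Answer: -422028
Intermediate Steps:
E(L, v) = 27 + L + v (E(L, v) = (L + v) + 27 = 27 + L + v)
342*(E(16, -26) - 1251) = 342*((27 + 16 - 26) - 1251) = 342*(17 - 1251) = 342*(-1234) = -422028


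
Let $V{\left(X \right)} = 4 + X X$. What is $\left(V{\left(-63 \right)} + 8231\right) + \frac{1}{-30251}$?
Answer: $\frac{369183203}{30251} \approx 12204.0$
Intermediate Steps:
$V{\left(X \right)} = 4 + X^{2}$
$\left(V{\left(-63 \right)} + 8231\right) + \frac{1}{-30251} = \left(\left(4 + \left(-63\right)^{2}\right) + 8231\right) + \frac{1}{-30251} = \left(\left(4 + 3969\right) + 8231\right) - \frac{1}{30251} = \left(3973 + 8231\right) - \frac{1}{30251} = 12204 - \frac{1}{30251} = \frac{369183203}{30251}$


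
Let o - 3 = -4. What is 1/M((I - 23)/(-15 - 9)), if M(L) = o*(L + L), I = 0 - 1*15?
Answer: -6/19 ≈ -0.31579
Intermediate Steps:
o = -1 (o = 3 - 4 = -1)
I = -15 (I = 0 - 15 = -15)
M(L) = -2*L (M(L) = -(L + L) = -2*L)
1/M((I - 23)/(-15 - 9)) = 1/(-2*(-15 - 23)/(-15 - 9)) = 1/(-(-76)/(-24)) = 1/(-(-76)*(-1)/24) = 1/(-2*19/12) = 1/(-19/6) = -6/19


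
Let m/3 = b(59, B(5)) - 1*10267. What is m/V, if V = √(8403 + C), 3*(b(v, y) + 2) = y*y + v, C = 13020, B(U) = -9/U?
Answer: -768619*√21423/535575 ≈ -210.05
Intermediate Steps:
b(v, y) = -2 + v/3 + y²/3 (b(v, y) = -2 + (y*y + v)/3 = -2 + (y² + v)/3 = -2 + (v + y²)/3 = -2 + (v/3 + y²/3) = -2 + v/3 + y²/3)
m = -768619/25 (m = 3*((-2 + (⅓)*59 + (-9/5)²/3) - 1*10267) = 3*((-2 + 59/3 + (-9*⅕)²/3) - 10267) = 3*((-2 + 59/3 + (-9/5)²/3) - 10267) = 3*((-2 + 59/3 + (⅓)*(81/25)) - 10267) = 3*((-2 + 59/3 + 27/25) - 10267) = 3*(1406/75 - 10267) = 3*(-768619/75) = -768619/25 ≈ -30745.)
V = √21423 (V = √(8403 + 13020) = √21423 ≈ 146.37)
m/V = -768619*√21423/21423/25 = -768619*√21423/535575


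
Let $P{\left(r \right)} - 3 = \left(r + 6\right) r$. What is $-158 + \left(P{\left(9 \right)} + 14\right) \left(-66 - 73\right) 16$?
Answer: $-338206$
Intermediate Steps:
$P{\left(r \right)} = 3 + r \left(6 + r\right)$ ($P{\left(r \right)} = 3 + \left(r + 6\right) r = 3 + \left(6 + r\right) r = 3 + r \left(6 + r\right)$)
$-158 + \left(P{\left(9 \right)} + 14\right) \left(-66 - 73\right) 16 = -158 + \left(\left(3 + 9^{2} + 6 \cdot 9\right) + 14\right) \left(-66 - 73\right) 16 = -158 + \left(\left(3 + 81 + 54\right) + 14\right) \left(-139\right) 16 = -158 + \left(138 + 14\right) \left(-139\right) 16 = -158 + 152 \left(-139\right) 16 = -158 - 338048 = -338206$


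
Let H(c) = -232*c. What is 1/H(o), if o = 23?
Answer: -1/5336 ≈ -0.00018741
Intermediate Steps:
1/H(o) = 1/(-232*23) = 1/(-5336) = -1/5336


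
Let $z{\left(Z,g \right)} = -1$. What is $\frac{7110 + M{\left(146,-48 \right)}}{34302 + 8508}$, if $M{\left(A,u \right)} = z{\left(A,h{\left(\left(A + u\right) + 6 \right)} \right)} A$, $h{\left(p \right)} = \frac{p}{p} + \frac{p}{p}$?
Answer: $\frac{3482}{21405} \approx 0.16267$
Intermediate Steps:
$h{\left(p \right)} = 2$ ($h{\left(p \right)} = 1 + 1 = 2$)
$M{\left(A,u \right)} = - A$
$\frac{7110 + M{\left(146,-48 \right)}}{34302 + 8508} = \frac{7110 - 146}{34302 + 8508} = \frac{7110 - 146}{42810} = 6964 \cdot \frac{1}{42810} = \frac{3482}{21405}$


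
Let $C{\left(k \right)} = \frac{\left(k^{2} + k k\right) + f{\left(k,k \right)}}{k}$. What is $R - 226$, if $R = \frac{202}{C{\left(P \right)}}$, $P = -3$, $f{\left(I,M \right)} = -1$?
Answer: $- \frac{4448}{17} \approx -261.65$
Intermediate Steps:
$C{\left(k \right)} = \frac{-1 + 2 k^{2}}{k}$ ($C{\left(k \right)} = \frac{\left(k^{2} + k k\right) - 1}{k} = \frac{\left(k^{2} + k^{2}\right) - 1}{k} = \frac{2 k^{2} - 1}{k} = \frac{-1 + 2 k^{2}}{k}$)
$R = - \frac{606}{17}$ ($R = \frac{202}{- \frac{1}{-3} + 2 \left(-3\right)} = \frac{202}{\left(-1\right) \left(- \frac{1}{3}\right) - 6} = \frac{202}{\frac{1}{3} - 6} = \frac{202}{- \frac{17}{3}} = 202 \left(- \frac{3}{17}\right) = - \frac{606}{17} \approx -35.647$)
$R - 226 = - \frac{606}{17} - 226 = - \frac{4448}{17}$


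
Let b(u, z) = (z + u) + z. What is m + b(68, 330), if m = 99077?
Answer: 99805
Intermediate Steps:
b(u, z) = u + 2*z (b(u, z) = (u + z) + z = u + 2*z)
m + b(68, 330) = 99077 + (68 + 2*330) = 99077 + (68 + 660) = 99077 + 728 = 99805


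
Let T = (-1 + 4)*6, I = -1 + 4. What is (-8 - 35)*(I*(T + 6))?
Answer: -3096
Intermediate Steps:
I = 3
T = 18 (T = 3*6 = 18)
(-8 - 35)*(I*(T + 6)) = (-8 - 35)*(3*(18 + 6)) = -129*24 = -43*72 = -3096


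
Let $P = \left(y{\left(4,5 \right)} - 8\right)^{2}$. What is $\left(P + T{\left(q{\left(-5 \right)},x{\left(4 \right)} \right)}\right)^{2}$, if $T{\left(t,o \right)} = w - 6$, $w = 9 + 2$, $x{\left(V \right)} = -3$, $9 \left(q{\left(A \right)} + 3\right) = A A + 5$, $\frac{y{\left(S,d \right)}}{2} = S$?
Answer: $25$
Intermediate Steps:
$y{\left(S,d \right)} = 2 S$
$q{\left(A \right)} = - \frac{22}{9} + \frac{A^{2}}{9}$ ($q{\left(A \right)} = -3 + \frac{A A + 5}{9} = -3 + \frac{A^{2} + 5}{9} = -3 + \frac{5 + A^{2}}{9} = -3 + \left(\frac{5}{9} + \frac{A^{2}}{9}\right) = - \frac{22}{9} + \frac{A^{2}}{9}$)
$w = 11$
$T{\left(t,o \right)} = 5$ ($T{\left(t,o \right)} = 11 - 6 = 5$)
$P = 0$ ($P = \left(2 \cdot 4 - 8\right)^{2} = \left(8 - 8\right)^{2} = 0^{2} = 0$)
$\left(P + T{\left(q{\left(-5 \right)},x{\left(4 \right)} \right)}\right)^{2} = \left(0 + 5\right)^{2} = 5^{2} = 25$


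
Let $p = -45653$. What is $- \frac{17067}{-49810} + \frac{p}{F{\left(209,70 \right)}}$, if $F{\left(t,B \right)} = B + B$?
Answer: $- \frac{45431731}{139468} \approx -325.75$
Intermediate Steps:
$F{\left(t,B \right)} = 2 B$
$- \frac{17067}{-49810} + \frac{p}{F{\left(209,70 \right)}} = - \frac{17067}{-49810} - \frac{45653}{2 \cdot 70} = \left(-17067\right) \left(- \frac{1}{49810}\right) - \frac{45653}{140} = \frac{17067}{49810} - \frac{45653}{140} = - \frac{45431731}{139468}$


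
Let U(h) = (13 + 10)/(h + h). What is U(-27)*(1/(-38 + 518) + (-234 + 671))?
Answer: -4824503/25920 ≈ -186.13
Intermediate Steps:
U(h) = 23/(2*h) (U(h) = 23/((2*h)) = 23*(1/(2*h)) = 23/(2*h))
U(-27)*(1/(-38 + 518) + (-234 + 671)) = ((23/2)/(-27))*(1/(-38 + 518) + (-234 + 671)) = ((23/2)*(-1/27))*(1/480 + 437) = -23*(1/480 + 437)/54 = -23/54*209761/480 = -4824503/25920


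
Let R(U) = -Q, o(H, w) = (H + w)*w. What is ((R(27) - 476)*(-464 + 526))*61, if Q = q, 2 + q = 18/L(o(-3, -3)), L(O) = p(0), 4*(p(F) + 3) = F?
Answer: -1769976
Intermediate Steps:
o(H, w) = w*(H + w)
p(F) = -3 + F/4
L(O) = -3 (L(O) = -3 + (1/4)*0 = -3 + 0 = -3)
q = -8 (q = -2 + 18/(-3) = -2 + 18*(-1/3) = -2 - 6 = -8)
Q = -8
R(U) = 8 (R(U) = -1*(-8) = 8)
((R(27) - 476)*(-464 + 526))*61 = ((8 - 476)*(-464 + 526))*61 = -468*62*61 = -29016*61 = -1769976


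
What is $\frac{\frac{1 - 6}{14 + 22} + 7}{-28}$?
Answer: $- \frac{247}{1008} \approx -0.24504$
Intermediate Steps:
$\frac{\frac{1 - 6}{14 + 22} + 7}{-28} = - \frac{- \frac{5}{36} + 7}{28} = \left(- \frac{1}{28}\right) \frac{247}{36} = - \frac{247}{1008}$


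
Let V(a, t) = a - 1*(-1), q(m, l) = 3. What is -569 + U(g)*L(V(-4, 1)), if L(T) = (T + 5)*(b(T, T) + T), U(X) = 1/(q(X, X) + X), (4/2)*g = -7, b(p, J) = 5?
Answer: -577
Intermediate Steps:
V(a, t) = 1 + a (V(a, t) = a + 1 = 1 + a)
g = -7/2 (g = (1/2)*(-7) = -7/2 ≈ -3.5000)
U(X) = 1/(3 + X)
L(T) = (5 + T)**2 (L(T) = (T + 5)*(5 + T) = (5 + T)*(5 + T) = (5 + T)**2)
-569 + U(g)*L(V(-4, 1)) = -569 + (25 + (1 - 4)**2 + 10*(1 - 4))/(3 - 7/2) = -569 + (25 + (-3)**2 + 10*(-3))/(-1/2) = -569 - 2*(25 + 9 - 30) = -569 - 2*4 = -569 - 8 = -577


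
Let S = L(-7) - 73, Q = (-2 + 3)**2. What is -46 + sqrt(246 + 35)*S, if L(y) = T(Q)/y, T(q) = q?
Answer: -46 - 512*sqrt(281)/7 ≈ -1272.1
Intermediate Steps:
Q = 1 (Q = 1**2 = 1)
L(y) = 1/y
S = -512/7 (S = 1/(-7) - 73 = -1/7 - 73 = -512/7 ≈ -73.143)
-46 + sqrt(246 + 35)*S = -46 + sqrt(246 + 35)*(-512/7) = -46 + sqrt(281)*(-512/7) = -46 - 512*sqrt(281)/7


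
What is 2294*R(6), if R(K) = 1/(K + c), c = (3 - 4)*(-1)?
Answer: 2294/7 ≈ 327.71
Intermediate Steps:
c = 1 (c = -1*(-1) = 1)
R(K) = 1/(1 + K) (R(K) = 1/(K + 1) = 1/(1 + K))
2294*R(6) = 2294/(1 + 6) = 2294/7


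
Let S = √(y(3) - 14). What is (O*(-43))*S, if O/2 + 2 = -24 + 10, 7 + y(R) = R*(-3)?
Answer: 1376*I*√30 ≈ 7536.7*I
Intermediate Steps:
y(R) = -7 - 3*R (y(R) = -7 + R*(-3) = -7 - 3*R)
O = -32 (O = -4 + 2*(-24 + 10) = -4 + 2*(-14) = -4 - 28 = -32)
S = I*√30 (S = √((-7 - 3*3) - 14) = √((-7 - 9) - 14) = √(-16 - 14) = √(-30) = I*√30 ≈ 5.4772*I)
(O*(-43))*S = (-32*(-43))*(I*√30) = 1376*(I*√30) = 1376*I*√30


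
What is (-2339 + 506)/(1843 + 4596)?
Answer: -39/137 ≈ -0.28467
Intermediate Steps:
(-2339 + 506)/(1843 + 4596) = -1833/6439 = -1833*1/6439 = -39/137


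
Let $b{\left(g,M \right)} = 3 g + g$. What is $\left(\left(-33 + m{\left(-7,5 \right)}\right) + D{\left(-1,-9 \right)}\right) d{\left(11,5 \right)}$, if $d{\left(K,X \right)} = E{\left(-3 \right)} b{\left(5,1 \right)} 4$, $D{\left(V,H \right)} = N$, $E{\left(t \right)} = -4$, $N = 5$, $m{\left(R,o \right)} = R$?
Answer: $11200$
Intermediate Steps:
$b{\left(g,M \right)} = 4 g$
$D{\left(V,H \right)} = 5$
$d{\left(K,X \right)} = -320$ ($d{\left(K,X \right)} = - 4 \cdot 4 \cdot 5 \cdot 4 = \left(-4\right) 20 \cdot 4 = \left(-80\right) 4 = -320$)
$\left(\left(-33 + m{\left(-7,5 \right)}\right) + D{\left(-1,-9 \right)}\right) d{\left(11,5 \right)} = \left(\left(-33 - 7\right) + 5\right) \left(-320\right) = \left(-40 + 5\right) \left(-320\right) = \left(-35\right) \left(-320\right) = 11200$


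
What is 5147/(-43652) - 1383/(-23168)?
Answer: -14718745/252832384 ≈ -0.058215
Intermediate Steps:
5147/(-43652) - 1383/(-23168) = 5147*(-1/43652) - 1383*(-1/23168) = -5147/43652 + 1383/23168 = -14718745/252832384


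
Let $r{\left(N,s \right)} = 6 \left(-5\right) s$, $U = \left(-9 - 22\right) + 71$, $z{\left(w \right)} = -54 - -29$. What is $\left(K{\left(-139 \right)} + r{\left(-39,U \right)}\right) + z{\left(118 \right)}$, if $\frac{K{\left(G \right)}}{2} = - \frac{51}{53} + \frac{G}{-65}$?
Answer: $- \frac{4212021}{3445} \approx -1222.6$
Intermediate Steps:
$z{\left(w \right)} = -25$ ($z{\left(w \right)} = -54 + 29 = -25$)
$U = 40$ ($U = -31 + 71 = 40$)
$K{\left(G \right)} = - \frac{102}{53} - \frac{2 G}{65}$ ($K{\left(G \right)} = 2 \left(- \frac{51}{53} + \frac{G}{-65}\right) = 2 \left(\left(-51\right) \frac{1}{53} + G \left(- \frac{1}{65}\right)\right) = 2 \left(- \frac{51}{53} - \frac{G}{65}\right) = - \frac{102}{53} - \frac{2 G}{65}$)
$r{\left(N,s \right)} = - 30 s$
$\left(K{\left(-139 \right)} + r{\left(-39,U \right)}\right) + z{\left(118 \right)} = \left(\left(- \frac{102}{53} - - \frac{278}{65}\right) - 1200\right) - 25 = \left(\left(- \frac{102}{53} + \frac{278}{65}\right) - 1200\right) - 25 = \left(\frac{8104}{3445} - 1200\right) - 25 = - \frac{4125896}{3445} - 25 = - \frac{4212021}{3445}$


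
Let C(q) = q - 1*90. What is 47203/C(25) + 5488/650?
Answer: -233271/325 ≈ -717.76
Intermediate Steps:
C(q) = -90 + q (C(q) = q - 90 = -90 + q)
47203/C(25) + 5488/650 = 47203/(-90 + 25) + 5488/650 = 47203/(-65) + 5488*(1/650) = 47203*(-1/65) + 2744/325 = -3631/5 + 2744/325 = -233271/325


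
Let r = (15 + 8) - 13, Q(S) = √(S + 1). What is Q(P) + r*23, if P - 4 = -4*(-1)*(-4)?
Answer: 230 + I*√11 ≈ 230.0 + 3.3166*I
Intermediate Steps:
P = -12 (P = 4 - 4*(-1)*(-4) = 4 + 4*(-4) = 4 - 16 = -12)
Q(S) = √(1 + S)
r = 10 (r = 23 - 13 = 10)
Q(P) + r*23 = √(1 - 12) + 10*23 = √(-11) + 230 = I*√11 + 230 = 230 + I*√11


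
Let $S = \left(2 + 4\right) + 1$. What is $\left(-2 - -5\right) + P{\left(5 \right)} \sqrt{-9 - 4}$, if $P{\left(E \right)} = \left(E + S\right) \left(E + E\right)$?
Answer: $3 + 120 i \sqrt{13} \approx 3.0 + 432.67 i$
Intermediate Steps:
$S = 7$ ($S = 6 + 1 = 7$)
$P{\left(E \right)} = 2 E \left(7 + E\right)$ ($P{\left(E \right)} = \left(E + 7\right) \left(E + E\right) = \left(7 + E\right) 2 E = 2 E \left(7 + E\right)$)
$\left(-2 - -5\right) + P{\left(5 \right)} \sqrt{-9 - 4} = \left(-2 - -5\right) + 2 \cdot 5 \left(7 + 5\right) \sqrt{-9 - 4} = \left(-2 + 5\right) + 2 \cdot 5 \cdot 12 \sqrt{-13} = 3 + 120 i \sqrt{13}$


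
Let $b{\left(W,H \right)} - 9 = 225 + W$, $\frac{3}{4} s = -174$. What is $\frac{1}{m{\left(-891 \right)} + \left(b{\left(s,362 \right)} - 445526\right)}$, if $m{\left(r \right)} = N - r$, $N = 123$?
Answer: $- \frac{1}{444510} \approx -2.2497 \cdot 10^{-6}$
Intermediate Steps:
$s = -232$ ($s = \frac{4}{3} \left(-174\right) = -232$)
$b{\left(W,H \right)} = 234 + W$ ($b{\left(W,H \right)} = 9 + \left(225 + W\right) = 234 + W$)
$m{\left(r \right)} = 123 - r$
$\frac{1}{m{\left(-891 \right)} + \left(b{\left(s,362 \right)} - 445526\right)} = \frac{1}{\left(123 - -891\right) + \left(\left(234 - 232\right) - 445526\right)} = \frac{1}{\left(123 + 891\right) + \left(2 - 445526\right)} = \frac{1}{1014 - 445524} = \frac{1}{-444510} = - \frac{1}{444510}$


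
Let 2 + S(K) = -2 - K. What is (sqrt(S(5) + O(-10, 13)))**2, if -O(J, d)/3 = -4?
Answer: 3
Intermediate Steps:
O(J, d) = 12 (O(J, d) = -3*(-4) = 12)
S(K) = -4 - K (S(K) = -2 + (-2 - K) = -4 - K)
(sqrt(S(5) + O(-10, 13)))**2 = (sqrt((-4 - 1*5) + 12))**2 = (sqrt((-4 - 5) + 12))**2 = (sqrt(-9 + 12))**2 = (sqrt(3))**2 = 3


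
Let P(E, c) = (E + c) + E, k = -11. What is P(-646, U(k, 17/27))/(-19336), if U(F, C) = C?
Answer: 34867/522072 ≈ 0.066786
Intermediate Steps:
P(E, c) = c + 2*E
P(-646, U(k, 17/27))/(-19336) = (17/27 + 2*(-646))/(-19336) = (17*(1/27) - 1292)*(-1/19336) = (17/27 - 1292)*(-1/19336) = -34867/27*(-1/19336) = 34867/522072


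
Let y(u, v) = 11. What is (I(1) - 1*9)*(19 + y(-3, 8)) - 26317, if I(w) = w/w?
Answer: -26557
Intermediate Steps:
I(w) = 1
(I(1) - 1*9)*(19 + y(-3, 8)) - 26317 = (1 - 1*9)*(19 + 11) - 26317 = (1 - 9)*30 - 26317 = -8*30 - 26317 = -240 - 26317 = -26557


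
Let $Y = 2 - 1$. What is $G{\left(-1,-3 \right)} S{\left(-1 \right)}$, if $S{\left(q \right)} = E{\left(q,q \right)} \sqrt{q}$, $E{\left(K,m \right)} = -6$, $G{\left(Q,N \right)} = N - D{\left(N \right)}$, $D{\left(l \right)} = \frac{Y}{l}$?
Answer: $16 i \approx 16.0 i$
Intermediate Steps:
$Y = 1$ ($Y = 2 - 1 = 1$)
$D{\left(l \right)} = \frac{1}{l}$ ($D{\left(l \right)} = 1 \frac{1}{l} = \frac{1}{l}$)
$G{\left(Q,N \right)} = N - \frac{1}{N}$
$S{\left(q \right)} = - 6 \sqrt{q}$
$G{\left(-1,-3 \right)} S{\left(-1 \right)} = \left(-3 - \frac{1}{-3}\right) \left(- 6 \sqrt{-1}\right) = \left(-3 - - \frac{1}{3}\right) \left(- 6 i\right) = \left(-3 + \frac{1}{3}\right) \left(- 6 i\right) = - \frac{8 \left(- 6 i\right)}{3} = 16 i$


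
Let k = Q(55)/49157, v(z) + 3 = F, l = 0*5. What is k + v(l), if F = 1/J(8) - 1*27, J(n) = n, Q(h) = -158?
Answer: -11749787/393256 ≈ -29.878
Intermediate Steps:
F = -215/8 (F = 1/8 - 1*27 = 1/8 - 27 = -215/8 ≈ -26.875)
l = 0
v(z) = -239/8 (v(z) = -3 - 215/8 = -239/8)
k = -158/49157 ≈ -0.0032142
k + v(l) = -158/49157 - 239/8 = -11749787/393256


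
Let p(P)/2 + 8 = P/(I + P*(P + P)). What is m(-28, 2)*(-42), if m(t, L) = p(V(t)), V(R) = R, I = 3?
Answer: 1058064/1571 ≈ 673.50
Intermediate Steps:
p(P) = -16 + 2*P/(3 + 2*P**2) (p(P) = -16 + 2*(P/(3 + P*(P + P))) = -16 + 2*(P/(3 + P*(2*P))) = -16 + 2*(P/(3 + 2*P**2)) = -16 + 2*P/(3 + 2*P**2))
m(t, L) = 2*(-24 + t - 16*t**2)/(3 + 2*t**2)
m(-28, 2)*(-42) = (2*(-24 - 28 - 16*(-28)**2)/(3 + 2*(-28)**2))*(-42) = (2*(-24 - 28 - 16*784)/(3 + 2*784))*(-42) = (2*(-24 - 28 - 12544)/(3 + 1568))*(-42) = (2*(-12596)/1571)*(-42) = (2*(1/1571)*(-12596))*(-42) = -25192/1571*(-42) = 1058064/1571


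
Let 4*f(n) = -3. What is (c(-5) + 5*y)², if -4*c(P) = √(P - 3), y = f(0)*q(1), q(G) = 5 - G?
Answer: (30 + I*√2)²/4 ≈ 224.5 + 21.213*I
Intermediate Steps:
f(n) = -¾ (f(n) = (¼)*(-3) = -¾)
y = -3 (y = -3*(5 - 1*1)/4 = -3*(5 - 1)/4 = -¾*4 = -3)
c(P) = -√(-3 + P)/4 (c(P) = -√(P - 3)/4 = -√(-3 + P)/4)
(c(-5) + 5*y)² = (-√(-3 - 5)/4 + 5*(-3))² = (-I*√2/2 - 15)² = (-15 - I*√2/2)²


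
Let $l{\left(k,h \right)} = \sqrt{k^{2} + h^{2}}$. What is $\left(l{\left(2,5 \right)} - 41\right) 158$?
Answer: $-6478 + 158 \sqrt{29} \approx -5627.1$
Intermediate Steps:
$l{\left(k,h \right)} = \sqrt{h^{2} + k^{2}}$
$\left(l{\left(2,5 \right)} - 41\right) 158 = \left(\sqrt{5^{2} + 2^{2}} - 41\right) 158 = \left(\sqrt{25 + 4} - 41\right) 158 = \left(\sqrt{29} - 41\right) 158 = \left(-41 + \sqrt{29}\right) 158 = -6478 + 158 \sqrt{29}$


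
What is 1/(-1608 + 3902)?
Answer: 1/2294 ≈ 0.00043592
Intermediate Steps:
1/(-1608 + 3902) = 1/2294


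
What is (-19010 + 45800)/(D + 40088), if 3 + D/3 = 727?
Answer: 2679/4226 ≈ 0.63393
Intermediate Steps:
D = 2172 (D = -9 + 3*727 = -9 + 2181 = 2172)
(-19010 + 45800)/(D + 40088) = (-19010 + 45800)/(2172 + 40088) = 26790/42260 = 26790*(1/42260) = 2679/4226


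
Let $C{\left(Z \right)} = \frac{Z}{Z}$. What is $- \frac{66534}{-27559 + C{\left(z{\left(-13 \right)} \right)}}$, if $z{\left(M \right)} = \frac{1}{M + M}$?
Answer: $\frac{11089}{4593} \approx 2.4143$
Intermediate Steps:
$z{\left(M \right)} = \frac{1}{2 M}$
$C{\left(Z \right)} = 1$
$- \frac{66534}{-27559 + C{\left(z{\left(-13 \right)} \right)}} = - \frac{66534}{-27559 + 1} = - \frac{66534}{-27558} = \left(-66534\right) \left(- \frac{1}{27558}\right) = \frac{11089}{4593}$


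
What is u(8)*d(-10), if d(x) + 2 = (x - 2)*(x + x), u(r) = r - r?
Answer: 0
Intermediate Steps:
u(r) = 0
d(x) = -2 + 2*x*(-2 + x) (d(x) = -2 + (x - 2)*(x + x) = -2 + (-2 + x)*(2*x) = -2 + 2*x*(-2 + x))
u(8)*d(-10) = 0*(-2 - 4*(-10) + 2*(-10)²) = 0*(-2 + 40 + 2*100) = 0*(-2 + 40 + 200) = 0*238 = 0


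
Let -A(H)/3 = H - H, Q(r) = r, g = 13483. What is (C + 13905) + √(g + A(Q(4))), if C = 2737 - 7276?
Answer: 9366 + √13483 ≈ 9482.1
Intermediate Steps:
C = -4539
A(H) = 0 (A(H) = -3*(H - H) = -3*0 = 0)
(C + 13905) + √(g + A(Q(4))) = (-4539 + 13905) + √(13483 + 0) = 9366 + √13483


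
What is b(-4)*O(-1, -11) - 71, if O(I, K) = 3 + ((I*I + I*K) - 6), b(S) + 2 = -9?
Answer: -170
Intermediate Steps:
b(S) = -11 (b(S) = -2 - 9 = -11)
O(I, K) = -3 + I² + I*K (O(I, K) = 3 + ((I² + I*K) - 6) = 3 + (-6 + I² + I*K) = -3 + I² + I*K)
b(-4)*O(-1, -11) - 71 = -11*(-3 + (-1)² - 1*(-11)) - 71 = -11*(-3 + 1 + 11) - 71 = -11*9 - 71 = -99 - 71 = -170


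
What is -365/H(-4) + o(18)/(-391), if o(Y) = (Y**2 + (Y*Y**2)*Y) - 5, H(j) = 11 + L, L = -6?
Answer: -133838/391 ≈ -342.30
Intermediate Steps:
H(j) = 5 (H(j) = 11 - 6 = 5)
o(Y) = -5 + Y**2 + Y**4 (o(Y) = (Y**2 + Y**3*Y) - 5 = (Y**2 + Y**4) - 5 = -5 + Y**2 + Y**4)
-365/H(-4) + o(18)/(-391) = -365/5 + (-5 + 18**2 + 18**4)/(-391) = -365*1/5 + (-5 + 324 + 104976)*(-1/391) = -73 + 105295*(-1/391) = -73 - 105295/391 = -133838/391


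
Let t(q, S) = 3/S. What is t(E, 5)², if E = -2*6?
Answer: 9/25 ≈ 0.36000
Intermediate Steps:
E = -12
t(E, 5)² = (3/5)² = (3*(⅕))² = (⅗)² = 9/25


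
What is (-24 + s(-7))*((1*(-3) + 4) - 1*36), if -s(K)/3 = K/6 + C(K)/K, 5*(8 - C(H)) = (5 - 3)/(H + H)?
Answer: 8359/14 ≈ 597.07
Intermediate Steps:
C(H) = 8 - 1/(5*H) (C(H) = 8 - (5 - 3)/(5*(H + H)) = 8 - 2/(5*(2*H)) = 8 - 2*1/(2*H)/5 = 8 - 1/(5*H))
s(K) = -K/2 - 3*(8 - 1/(5*K))/K (s(K) = -3*(K/6 + (8 - 1/(5*K))/K) = -K/2 - 3*(8 - 1/(5*K))/K)
(-24 + s(-7))*((1*(-3) + 4) - 1*36) = (-24 + (-24/(-7) - 1/2*(-7) + (3/5)/(-7)**2))*((1*(-3) + 4) - 1*36) = (-24 + (-24*(-1/7) + 7/2 + (3/5)*(1/49)))*((-3 + 4) - 36) = (-24 + (24/7 + 7/2 + 3/245))*(1 - 36) = (-24 + 3401/490)*(-35) = -8359/490*(-35) = 8359/14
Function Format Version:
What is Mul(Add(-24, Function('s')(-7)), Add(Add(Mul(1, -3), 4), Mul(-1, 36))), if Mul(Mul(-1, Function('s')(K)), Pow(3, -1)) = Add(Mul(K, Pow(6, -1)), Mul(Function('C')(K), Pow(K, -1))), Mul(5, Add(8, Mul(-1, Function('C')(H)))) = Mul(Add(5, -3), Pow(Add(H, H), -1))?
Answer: Rational(8359, 14) ≈ 597.07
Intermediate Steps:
Function('C')(H) = Add(8, Mul(Rational(-1, 5), Pow(H, -1))) (Function('C')(H) = Add(8, Mul(Rational(-1, 5), Mul(Add(5, -3), Pow(Add(H, H), -1)))) = Add(8, Mul(Rational(-1, 5), Mul(2, Pow(Mul(2, H), -1)))) = Add(8, Mul(Rational(-1, 5), Mul(2, Mul(Rational(1, 2), Pow(H, -1))))) = Add(8, Mul(Rational(-1, 5), Pow(H, -1))))
Function('s')(K) = Add(Mul(Rational(-1, 2), K), Mul(-3, Pow(K, -1), Add(8, Mul(Rational(-1, 5), Pow(K, -1))))) (Function('s')(K) = Mul(-3, Add(Mul(K, Pow(6, -1)), Mul(Add(8, Mul(Rational(-1, 5), Pow(K, -1))), Pow(K, -1)))) = Mul(-3, Add(Mul(K, Rational(1, 6)), Mul(Pow(K, -1), Add(8, Mul(Rational(-1, 5), Pow(K, -1)))))) = Mul(-3, Add(Mul(Rational(1, 6), K), Mul(Pow(K, -1), Add(8, Mul(Rational(-1, 5), Pow(K, -1)))))) = Add(Mul(Rational(-1, 2), K), Mul(-3, Pow(K, -1), Add(8, Mul(Rational(-1, 5), Pow(K, -1))))))
Mul(Add(-24, Function('s')(-7)), Add(Add(Mul(1, -3), 4), Mul(-1, 36))) = Mul(Add(-24, Add(Mul(-24, Pow(-7, -1)), Mul(Rational(-1, 2), -7), Mul(Rational(3, 5), Pow(-7, -2)))), Add(Add(Mul(1, -3), 4), Mul(-1, 36))) = Mul(Add(-24, Add(Mul(-24, Rational(-1, 7)), Rational(7, 2), Mul(Rational(3, 5), Rational(1, 49)))), Add(Add(-3, 4), -36)) = Mul(Add(-24, Add(Rational(24, 7), Rational(7, 2), Rational(3, 245))), Add(1, -36)) = Mul(Add(-24, Rational(3401, 490)), -35) = Mul(Rational(-8359, 490), -35) = Rational(8359, 14)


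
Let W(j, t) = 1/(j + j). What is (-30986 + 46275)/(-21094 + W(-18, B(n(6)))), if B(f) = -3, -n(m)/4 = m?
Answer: -550404/759385 ≈ -0.72480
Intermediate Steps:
n(m) = -4*m
W(j, t) = 1/(2*j)
(-30986 + 46275)/(-21094 + W(-18, B(n(6)))) = (-30986 + 46275)/(-21094 + (½)/(-18)) = 15289/(-21094 + (½)*(-1/18)) = 15289/(-21094 - 1/36) = 15289/(-759385/36) = 15289*(-36/759385) = -550404/759385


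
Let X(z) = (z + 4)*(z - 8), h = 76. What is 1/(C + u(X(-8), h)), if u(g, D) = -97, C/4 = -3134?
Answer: -1/12633 ≈ -7.9158e-5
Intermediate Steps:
X(z) = (-8 + z)*(4 + z) (X(z) = (4 + z)*(-8 + z) = (-8 + z)*(4 + z))
C = -12536 (C = 4*(-3134) = -12536)
1/(C + u(X(-8), h)) = 1/(-12536 - 97) = 1/(-12633) = -1/12633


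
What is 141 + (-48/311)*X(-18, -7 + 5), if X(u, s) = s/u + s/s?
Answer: 131393/933 ≈ 140.83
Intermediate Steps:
X(u, s) = 1 + s/u (X(u, s) = s/u + 1 = 1 + s/u)
141 + (-48/311)*X(-18, -7 + 5) = 141 + (-48/311)*(((-7 + 5) - 18)/(-18)) = 141 + (-48*1/311)*(-(-2 - 18)/18) = 141 - (-8)*(-20)/933 = 141 - 48/311*10/9 = 141 - 160/933 = 131393/933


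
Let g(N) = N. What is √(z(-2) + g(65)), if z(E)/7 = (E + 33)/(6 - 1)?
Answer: √2710/5 ≈ 10.412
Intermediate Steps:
z(E) = 231/5 + 7*E/5 (z(E) = 7*((E + 33)/(6 - 1)) = 7*((33 + E)/5) = 7*((33 + E)*(⅕)) = 7*(33/5 + E/5) = 231/5 + 7*E/5)
√(z(-2) + g(65)) = √((231/5 + (7/5)*(-2)) + 65) = √((231/5 - 14/5) + 65) = √(217/5 + 65) = √(542/5) = √2710/5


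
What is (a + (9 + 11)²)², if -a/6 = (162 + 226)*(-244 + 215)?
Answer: 4612039744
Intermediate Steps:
a = 67512 (a = -6*(162 + 226)*(-244 + 215) = -2328*(-29) = -6*(-11252) = 67512)
(a + (9 + 11)²)² = (67512 + (9 + 11)²)² = (67512 + 20²)² = (67512 + 400)² = 67912² = 4612039744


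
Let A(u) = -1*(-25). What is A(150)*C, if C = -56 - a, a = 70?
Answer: -3150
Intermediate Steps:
A(u) = 25
C = -126 (C = -56 - 1*70 = -56 - 70 = -126)
A(150)*C = 25*(-126) = -3150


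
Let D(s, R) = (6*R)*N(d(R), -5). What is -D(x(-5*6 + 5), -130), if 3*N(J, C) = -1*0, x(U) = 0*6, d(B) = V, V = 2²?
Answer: 0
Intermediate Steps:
V = 4
d(B) = 4
x(U) = 0
N(J, C) = 0 (N(J, C) = (-1*0)/3 = (⅓)*0 = 0)
D(s, R) = 0 (D(s, R) = (6*R)*0 = 0)
-D(x(-5*6 + 5), -130) = -1*0 = 0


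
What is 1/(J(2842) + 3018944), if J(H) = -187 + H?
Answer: 1/3021599 ≈ 3.3095e-7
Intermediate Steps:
1/(J(2842) + 3018944) = 1/((-187 + 2842) + 3018944) = 1/(2655 + 3018944) = 1/3021599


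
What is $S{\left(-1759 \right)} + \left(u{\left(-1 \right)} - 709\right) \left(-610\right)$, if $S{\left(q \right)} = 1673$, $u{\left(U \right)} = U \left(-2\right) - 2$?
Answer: $434163$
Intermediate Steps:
$u{\left(U \right)} = -2 - 2 U$ ($u{\left(U \right)} = - 2 U - 2 = -2 - 2 U$)
$S{\left(-1759 \right)} + \left(u{\left(-1 \right)} - 709\right) \left(-610\right) = 1673 + \left(\left(-2 - -2\right) - 709\right) \left(-610\right) = 1673 + \left(\left(-2 + 2\right) - 709\right) \left(-610\right) = 1673 + \left(0 - 709\right) \left(-610\right) = 1673 - -432490 = 1673 + 432490 = 434163$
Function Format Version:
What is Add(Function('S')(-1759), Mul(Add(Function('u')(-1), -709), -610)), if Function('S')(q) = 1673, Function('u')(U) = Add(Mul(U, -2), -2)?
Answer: 434163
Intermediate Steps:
Function('u')(U) = Add(-2, Mul(-2, U)) (Function('u')(U) = Add(Mul(-2, U), -2) = Add(-2, Mul(-2, U)))
Add(Function('S')(-1759), Mul(Add(Function('u')(-1), -709), -610)) = Add(1673, Mul(Add(Add(-2, Mul(-2, -1)), -709), -610)) = Add(1673, Mul(Add(Add(-2, 2), -709), -610)) = Add(1673, Mul(Add(0, -709), -610)) = Add(1673, Mul(-709, -610)) = Add(1673, 432490) = 434163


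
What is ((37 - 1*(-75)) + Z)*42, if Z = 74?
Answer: 7812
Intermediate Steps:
((37 - 1*(-75)) + Z)*42 = ((37 - 1*(-75)) + 74)*42 = ((37 + 75) + 74)*42 = (112 + 74)*42 = 186*42 = 7812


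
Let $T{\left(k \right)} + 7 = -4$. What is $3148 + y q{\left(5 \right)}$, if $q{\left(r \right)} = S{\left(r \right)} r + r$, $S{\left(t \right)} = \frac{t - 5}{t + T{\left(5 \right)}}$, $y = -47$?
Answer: $2913$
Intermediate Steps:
$T{\left(k \right)} = -11$ ($T{\left(k \right)} = -7 - 4 = -11$)
$S{\left(t \right)} = \frac{-5 + t}{-11 + t}$ ($S{\left(t \right)} = \frac{t - 5}{t - 11} = \frac{-5 + t}{-11 + t}$)
$q{\left(r \right)} = r + \frac{r \left(-5 + r\right)}{-11 + r}$ ($q{\left(r \right)} = \frac{-5 + r}{-11 + r} r + r = \frac{r \left(-5 + r\right)}{-11 + r} + r = r + \frac{r \left(-5 + r\right)}{-11 + r}$)
$3148 + y q{\left(5 \right)} = 3148 - 47 \cdot 2 \cdot 5 \frac{1}{-11 + 5} \left(-8 + 5\right) = 3148 - 47 \cdot 2 \cdot 5 \frac{1}{-6} \left(-3\right) = 3148 - 47 \cdot 2 \cdot 5 \left(- \frac{1}{6}\right) \left(-3\right) = 3148 - 235 = 2913$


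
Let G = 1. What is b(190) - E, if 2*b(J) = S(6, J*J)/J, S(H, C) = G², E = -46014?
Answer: 17485321/380 ≈ 46014.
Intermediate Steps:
S(H, C) = 1 (S(H, C) = 1² = 1)
b(J) = 1/(2*J) (b(J) = (1/J)/2 = 1/(2*J))
b(190) - E = (½)/190 - 1*(-46014) = (½)*(1/190) + 46014 = 1/380 + 46014 = 17485321/380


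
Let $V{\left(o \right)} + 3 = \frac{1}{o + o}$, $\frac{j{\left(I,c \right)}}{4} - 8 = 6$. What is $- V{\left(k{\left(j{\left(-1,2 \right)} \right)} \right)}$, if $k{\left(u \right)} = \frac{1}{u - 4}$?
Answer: $-23$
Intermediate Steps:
$j{\left(I,c \right)} = 56$ ($j{\left(I,c \right)} = 32 + 4 \cdot 6 = 32 + 24 = 56$)
$k{\left(u \right)} = \frac{1}{-4 + u}$
$V{\left(o \right)} = -3 + \frac{1}{2 o}$ ($V{\left(o \right)} = -3 + \frac{1}{o + o} = -3 + \frac{1}{2 o}$)
$- V{\left(k{\left(j{\left(-1,2 \right)} \right)} \right)} = - (-3 + \frac{1}{2 \frac{1}{-4 + 56}}) = - (-3 + \frac{1}{2 \cdot \frac{1}{52}}) = - (-3 + \frac{\frac{1}{\frac{1}{52}}}{2}) = - (-3 + \frac{1}{2} \cdot 52) = - (-3 + 26) = \left(-1\right) 23 = -23$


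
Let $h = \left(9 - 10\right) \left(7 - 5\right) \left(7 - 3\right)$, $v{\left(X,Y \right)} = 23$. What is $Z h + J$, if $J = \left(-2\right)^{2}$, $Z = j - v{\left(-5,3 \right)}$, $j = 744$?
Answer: $-5764$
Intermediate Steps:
$Z = 721$ ($Z = 744 - 23 = 721$)
$J = 4$
$h = -8$ ($h = \left(-1\right) 2 \cdot 4 = \left(-2\right) 4 = -8$)
$Z h + J = 721 \left(-8\right) + 4 = -5768 + 4 = -5764$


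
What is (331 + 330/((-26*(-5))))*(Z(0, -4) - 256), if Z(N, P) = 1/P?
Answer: -1111100/13 ≈ -85469.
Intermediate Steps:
(331 + 330/((-26*(-5))))*(Z(0, -4) - 256) = (331 + 330/((-26*(-5))))*(1/(-4) - 256) = (331 + 330/130)*(-¼ - 256) = (331 + 330*(1/130))*(-1025/4) = (331 + 33/13)*(-1025/4) = (4336/13)*(-1025/4) = -1111100/13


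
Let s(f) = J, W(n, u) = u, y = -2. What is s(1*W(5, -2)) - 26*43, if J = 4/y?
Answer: -1120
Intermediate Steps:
J = -2 (J = 4/(-2) = 4*(-½) = -2)
s(f) = -2
s(1*W(5, -2)) - 26*43 = -2 - 26*43 = -2 - 1118 = -1120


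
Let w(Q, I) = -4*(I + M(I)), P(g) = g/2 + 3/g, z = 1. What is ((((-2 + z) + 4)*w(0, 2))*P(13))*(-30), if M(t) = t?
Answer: 126000/13 ≈ 9692.3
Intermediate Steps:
P(g) = g/2 + 3/g (P(g) = g*(1/2) + 3/g = g/2 + 3/g)
w(Q, I) = -8*I (w(Q, I) = -4*(I + I) = -8*I)
((((-2 + z) + 4)*w(0, 2))*P(13))*(-30) = ((((-2 + 1) + 4)*(-8*2))*((1/2)*13 + 3/13))*(-30) = (((-1 + 4)*(-16))*(13/2 + 3*(1/13)))*(-30) = ((3*(-16))*(13/2 + 3/13))*(-30) = -48*175/26*(-30) = -4200/13*(-30) = 126000/13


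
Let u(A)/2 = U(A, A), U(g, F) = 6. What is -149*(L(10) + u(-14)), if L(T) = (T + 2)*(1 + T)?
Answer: -21456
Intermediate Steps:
u(A) = 12 (u(A) = 2*6 = 12)
L(T) = (1 + T)*(2 + T) (L(T) = (2 + T)*(1 + T) = (1 + T)*(2 + T))
-149*(L(10) + u(-14)) = -149*((2 + 10² + 3*10) + 12) = -149*((2 + 100 + 30) + 12) = -149*(132 + 12) = -149*144 = -21456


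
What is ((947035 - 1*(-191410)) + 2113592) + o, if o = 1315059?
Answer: 4567096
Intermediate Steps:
((947035 - 1*(-191410)) + 2113592) + o = ((947035 - 1*(-191410)) + 2113592) + 1315059 = ((947035 + 191410) + 2113592) + 1315059 = (1138445 + 2113592) + 1315059 = 3252037 + 1315059 = 4567096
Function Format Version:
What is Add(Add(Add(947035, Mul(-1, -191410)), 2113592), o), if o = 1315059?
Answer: 4567096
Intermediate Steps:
Add(Add(Add(947035, Mul(-1, -191410)), 2113592), o) = Add(Add(Add(947035, Mul(-1, -191410)), 2113592), 1315059) = Add(Add(Add(947035, 191410), 2113592), 1315059) = Add(Add(1138445, 2113592), 1315059) = Add(3252037, 1315059) = 4567096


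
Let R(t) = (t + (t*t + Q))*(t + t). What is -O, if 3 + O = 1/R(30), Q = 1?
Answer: 167579/55860 ≈ 3.0000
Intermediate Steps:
R(t) = 2*t*(1 + t + t²) (R(t) = (t + (t*t + 1))*(t + t) = (t + (t² + 1))*(2*t) = (t + (1 + t²))*(2*t) = (1 + t + t²)*(2*t) = 2*t*(1 + t + t²))
O = -167579/55860 (O = -3 + 1/(2*30*(1 + 30 + 30²)) = -3 + 1/(2*30*(1 + 30 + 900)) = -3 + 1/(2*30*931) = -3 + 1/55860 = -167579/55860 ≈ -3.0000)
-O = -1*(-167579/55860) = 167579/55860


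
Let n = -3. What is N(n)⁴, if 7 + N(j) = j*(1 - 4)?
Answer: 16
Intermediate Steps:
N(j) = -7 - 3*j (N(j) = -7 + j*(1 - 4) = -7 + j*(-3) = -7 - 3*j)
N(n)⁴ = (-7 - 3*(-3))⁴ = (-7 + 9)⁴ = 2⁴ = 16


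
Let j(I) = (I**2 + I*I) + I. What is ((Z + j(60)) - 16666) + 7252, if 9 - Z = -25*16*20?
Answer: 5855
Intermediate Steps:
Z = 8009 (Z = 9 - (-25*16)*20 = 9 - (-400)*20 = 9 - 1*(-8000) = 9 + 8000 = 8009)
j(I) = I + 2*I**2 (j(I) = (I**2 + I**2) + I = 2*I**2 + I = I + 2*I**2)
((Z + j(60)) - 16666) + 7252 = ((8009 + 60*(1 + 2*60)) - 16666) + 7252 = ((8009 + 60*(1 + 120)) - 16666) + 7252 = ((8009 + 60*121) - 16666) + 7252 = ((8009 + 7260) - 16666) + 7252 = (15269 - 16666) + 7252 = -1397 + 7252 = 5855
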